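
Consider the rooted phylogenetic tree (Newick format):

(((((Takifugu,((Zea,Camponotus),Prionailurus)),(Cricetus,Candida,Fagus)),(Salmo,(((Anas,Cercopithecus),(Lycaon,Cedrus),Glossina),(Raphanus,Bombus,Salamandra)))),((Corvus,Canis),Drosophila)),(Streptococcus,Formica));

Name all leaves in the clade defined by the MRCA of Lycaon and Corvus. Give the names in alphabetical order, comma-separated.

Anas, Bombus, Camponotus, Candida, Canis, Cedrus, Cercopithecus, Corvus, Cricetus, Drosophila, Fagus, Glossina, Lycaon, Prionailurus, Raphanus, Salamandra, Salmo, Takifugu, Zea

Tracing Lycaon: it sits inside (Lycaon,Cedrus).
Tracing Corvus: it sits inside (Corvus,Canis).
The smallest clade enclosing both is ((((Takifugu,((Zea,Camponotus),Prionailurus)),(Cricetus,Candida,Fagus)),(Salmo,(((Anas,Cercopithecus),(Lycaon,Cedrus),Glossina),(Raphanus,Bombus,Salamandra)))),((Corvus,Canis),Drosophila)); the answer is its 19 terminal taxa in alphabetical order.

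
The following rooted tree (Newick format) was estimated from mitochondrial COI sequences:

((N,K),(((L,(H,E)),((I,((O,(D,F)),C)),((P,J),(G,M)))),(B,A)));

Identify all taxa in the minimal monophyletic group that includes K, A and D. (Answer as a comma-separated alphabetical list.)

Tracing K: it sits inside (N,K).
Tracing A: it sits inside (B,A).
Tracing D: it sits inside (D,F).
The smallest clade enclosing all 3 is the whole tree (their MRCA is the root), so the answer is all 16 tips in alphabetical order.

A, B, C, D, E, F, G, H, I, J, K, L, M, N, O, P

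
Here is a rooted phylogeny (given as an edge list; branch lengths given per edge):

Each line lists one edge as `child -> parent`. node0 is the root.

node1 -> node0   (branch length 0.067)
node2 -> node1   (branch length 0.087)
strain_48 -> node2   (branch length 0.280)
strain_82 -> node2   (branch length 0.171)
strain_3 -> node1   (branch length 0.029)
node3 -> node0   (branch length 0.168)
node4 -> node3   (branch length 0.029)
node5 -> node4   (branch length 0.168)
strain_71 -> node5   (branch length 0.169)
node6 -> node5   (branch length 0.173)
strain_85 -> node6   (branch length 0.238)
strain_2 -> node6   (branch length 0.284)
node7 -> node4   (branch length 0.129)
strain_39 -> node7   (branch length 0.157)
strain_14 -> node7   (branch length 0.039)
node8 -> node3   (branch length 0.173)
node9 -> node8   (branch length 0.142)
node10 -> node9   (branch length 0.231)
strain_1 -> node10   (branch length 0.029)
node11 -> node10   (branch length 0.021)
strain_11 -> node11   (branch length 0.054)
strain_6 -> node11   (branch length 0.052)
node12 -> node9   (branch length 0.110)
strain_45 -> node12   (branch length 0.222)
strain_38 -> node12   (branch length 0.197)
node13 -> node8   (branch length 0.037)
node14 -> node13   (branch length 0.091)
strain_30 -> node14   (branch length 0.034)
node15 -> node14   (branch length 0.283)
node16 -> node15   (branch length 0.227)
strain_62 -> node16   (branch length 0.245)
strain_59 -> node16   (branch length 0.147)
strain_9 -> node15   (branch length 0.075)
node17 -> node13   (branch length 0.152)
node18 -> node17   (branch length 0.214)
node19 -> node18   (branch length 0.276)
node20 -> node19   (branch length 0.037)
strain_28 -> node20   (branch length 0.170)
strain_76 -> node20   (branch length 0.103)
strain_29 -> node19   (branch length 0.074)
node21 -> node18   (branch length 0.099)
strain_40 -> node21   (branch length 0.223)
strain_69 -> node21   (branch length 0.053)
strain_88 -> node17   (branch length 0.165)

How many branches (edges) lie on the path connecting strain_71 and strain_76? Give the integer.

The MRCA of strain_71 and strain_76 is the node subtending (((strain_71,(strain_85,strain_2)),(strain_39,strain_14)),(((strain_1,(strain_11,strain_6)),(strain_45,strain_38)),((strain_30,((strain_62,strain_59),strain_9)),((((strain_28,strain_76),strain_29),(strain_40,strain_69)),strain_88)))).
From strain_71 up to that node: 3 branches. From strain_76 up to the same node: 7 branches. Total: 3 + 7 = 10.

10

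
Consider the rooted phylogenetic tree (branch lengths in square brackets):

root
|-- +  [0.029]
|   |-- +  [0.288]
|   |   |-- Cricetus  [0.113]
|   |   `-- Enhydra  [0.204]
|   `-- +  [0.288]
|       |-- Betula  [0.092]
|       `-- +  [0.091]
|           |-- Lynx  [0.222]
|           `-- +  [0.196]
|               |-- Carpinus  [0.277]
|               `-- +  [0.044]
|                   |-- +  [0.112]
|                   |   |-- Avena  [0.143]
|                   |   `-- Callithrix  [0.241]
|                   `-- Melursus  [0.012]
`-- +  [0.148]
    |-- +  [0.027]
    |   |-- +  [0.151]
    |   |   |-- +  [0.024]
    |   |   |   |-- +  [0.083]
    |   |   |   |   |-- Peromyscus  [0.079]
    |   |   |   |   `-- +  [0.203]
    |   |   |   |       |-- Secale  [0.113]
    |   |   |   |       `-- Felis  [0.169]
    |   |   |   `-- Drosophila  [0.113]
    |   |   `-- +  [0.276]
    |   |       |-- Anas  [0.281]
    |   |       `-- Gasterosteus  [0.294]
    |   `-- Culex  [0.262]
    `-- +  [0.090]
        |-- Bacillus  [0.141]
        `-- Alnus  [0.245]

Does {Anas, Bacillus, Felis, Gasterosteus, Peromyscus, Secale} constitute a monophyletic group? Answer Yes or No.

No

The MRCA of the listed taxa subtends (((((Peromyscus,(Secale,Felis)),Drosophila),(Anas,Gasterosteus)),Culex),(Bacillus,Alnus)).
That clade also contains Alnus, Culex, Drosophila, which are not in the proposed group, so the group is not monophyletic.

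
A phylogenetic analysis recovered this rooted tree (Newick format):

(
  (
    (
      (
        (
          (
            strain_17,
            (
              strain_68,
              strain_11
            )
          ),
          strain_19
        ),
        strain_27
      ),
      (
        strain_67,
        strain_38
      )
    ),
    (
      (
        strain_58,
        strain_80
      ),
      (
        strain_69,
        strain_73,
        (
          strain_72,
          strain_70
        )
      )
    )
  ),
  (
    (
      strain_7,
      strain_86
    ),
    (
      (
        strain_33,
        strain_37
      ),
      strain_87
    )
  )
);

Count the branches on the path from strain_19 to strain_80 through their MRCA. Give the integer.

7

The MRCA of strain_19 and strain_80 is the node subtending (((((strain_17,(strain_68,strain_11)),strain_19),strain_27),(strain_67,strain_38)),((strain_58,strain_80),(strain_69,strain_73,(strain_72,strain_70)))).
From strain_19 up to that node: 4 branches. From strain_80 up to the same node: 3 branches. Total: 4 + 3 = 7.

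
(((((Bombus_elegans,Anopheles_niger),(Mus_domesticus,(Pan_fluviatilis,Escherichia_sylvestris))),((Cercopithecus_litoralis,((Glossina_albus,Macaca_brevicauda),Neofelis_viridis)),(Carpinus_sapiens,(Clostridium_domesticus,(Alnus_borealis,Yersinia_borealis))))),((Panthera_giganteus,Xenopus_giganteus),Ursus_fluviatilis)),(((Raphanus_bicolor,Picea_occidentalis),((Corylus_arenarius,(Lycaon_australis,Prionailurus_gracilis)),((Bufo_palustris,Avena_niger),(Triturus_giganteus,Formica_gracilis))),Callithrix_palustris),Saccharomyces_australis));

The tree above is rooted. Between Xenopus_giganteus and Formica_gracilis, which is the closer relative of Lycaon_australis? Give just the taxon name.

Formica_gracilis

The MRCA of Lycaon_australis and Formica_gracilis subtends ((Corylus_arenarius,(Lycaon_australis,Prionailurus_gracilis)),((Bufo_palustris,Avena_niger),(Triturus_giganteus,Formica_gracilis))) (7 taxa).
The MRCA of Lycaon_australis and Xenopus_giganteus is the root, subtending the entire tree (27 taxa).
The first is nested inside the second, so Lycaon_australis shares a more recent common ancestor with Formica_gracilis.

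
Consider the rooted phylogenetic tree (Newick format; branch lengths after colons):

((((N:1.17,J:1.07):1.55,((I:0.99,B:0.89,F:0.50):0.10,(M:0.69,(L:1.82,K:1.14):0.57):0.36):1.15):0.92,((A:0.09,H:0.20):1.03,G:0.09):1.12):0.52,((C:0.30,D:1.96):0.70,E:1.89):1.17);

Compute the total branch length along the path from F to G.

The path runs F → … → MRCA → … → G; the MRCA is the node subtending (((N,J),((I,B,F),(M,(L,K)))),((A,H),G)).
Branch lengths along that path: 0.50 + 0.10 + 1.15 + 0.92 + 1.12 + 0.09 = 3.88.

3.88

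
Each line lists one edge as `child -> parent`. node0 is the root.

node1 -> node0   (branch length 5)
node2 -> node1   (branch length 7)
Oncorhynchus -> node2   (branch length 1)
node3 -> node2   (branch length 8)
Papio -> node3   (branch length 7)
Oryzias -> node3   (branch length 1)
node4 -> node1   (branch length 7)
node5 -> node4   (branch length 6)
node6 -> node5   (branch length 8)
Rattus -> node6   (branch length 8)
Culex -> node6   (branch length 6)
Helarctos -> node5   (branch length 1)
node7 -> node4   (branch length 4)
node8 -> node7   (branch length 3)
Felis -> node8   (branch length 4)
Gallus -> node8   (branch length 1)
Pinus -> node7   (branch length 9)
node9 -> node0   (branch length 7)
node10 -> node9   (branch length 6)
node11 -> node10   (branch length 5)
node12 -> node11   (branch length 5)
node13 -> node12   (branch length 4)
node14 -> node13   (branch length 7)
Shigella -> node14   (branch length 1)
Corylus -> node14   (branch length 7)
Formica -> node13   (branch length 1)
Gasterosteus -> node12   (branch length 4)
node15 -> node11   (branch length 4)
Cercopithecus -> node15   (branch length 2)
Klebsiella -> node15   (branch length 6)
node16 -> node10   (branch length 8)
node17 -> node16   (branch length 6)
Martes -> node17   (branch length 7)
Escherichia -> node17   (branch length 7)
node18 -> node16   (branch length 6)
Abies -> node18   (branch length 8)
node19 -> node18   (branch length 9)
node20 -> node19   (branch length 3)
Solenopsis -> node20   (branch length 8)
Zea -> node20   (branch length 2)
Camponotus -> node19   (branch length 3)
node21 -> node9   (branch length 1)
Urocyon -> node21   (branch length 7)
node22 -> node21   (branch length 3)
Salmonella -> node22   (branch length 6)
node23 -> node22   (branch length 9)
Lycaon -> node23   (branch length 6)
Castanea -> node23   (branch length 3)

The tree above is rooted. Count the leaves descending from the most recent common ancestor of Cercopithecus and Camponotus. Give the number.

The MRCA of Cercopithecus and Camponotus is the node subtending (((((Shigella,Corylus),Formica),Gasterosteus),(Cercopithecus,Klebsiella)),((Martes,Escherichia),(Abies,((Solenopsis,Zea),Camponotus)))).
That clade contains 12 terminal taxa: Abies, Camponotus, Cercopithecus, Corylus, Escherichia, Formica, Gasterosteus, Klebsiella, Martes, Shigella, Solenopsis, Zea.

12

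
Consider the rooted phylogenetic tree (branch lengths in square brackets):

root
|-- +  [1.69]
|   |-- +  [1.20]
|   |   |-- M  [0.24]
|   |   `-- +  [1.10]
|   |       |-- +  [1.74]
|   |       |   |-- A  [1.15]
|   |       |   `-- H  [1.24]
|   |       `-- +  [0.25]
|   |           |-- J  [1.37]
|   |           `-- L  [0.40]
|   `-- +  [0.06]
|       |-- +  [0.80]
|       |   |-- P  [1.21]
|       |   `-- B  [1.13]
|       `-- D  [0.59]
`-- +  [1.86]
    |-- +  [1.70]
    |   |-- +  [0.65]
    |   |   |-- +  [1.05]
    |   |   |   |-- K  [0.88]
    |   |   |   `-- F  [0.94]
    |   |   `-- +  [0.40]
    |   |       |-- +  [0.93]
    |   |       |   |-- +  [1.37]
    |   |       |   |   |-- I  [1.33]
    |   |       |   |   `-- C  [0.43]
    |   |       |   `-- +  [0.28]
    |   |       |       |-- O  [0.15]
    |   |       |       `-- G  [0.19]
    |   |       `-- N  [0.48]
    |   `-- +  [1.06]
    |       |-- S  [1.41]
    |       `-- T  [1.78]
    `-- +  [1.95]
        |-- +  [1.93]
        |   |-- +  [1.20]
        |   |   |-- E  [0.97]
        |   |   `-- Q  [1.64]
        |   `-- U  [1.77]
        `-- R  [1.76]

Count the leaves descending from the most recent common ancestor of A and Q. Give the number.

21

The MRCA of A and Q is the root, so the clade is the entire tree.
That clade contains 21 terminal taxa: A, B, C, D, E, F, G, H, I, J, K, L, M, N, O, P, Q, R, S, T, U.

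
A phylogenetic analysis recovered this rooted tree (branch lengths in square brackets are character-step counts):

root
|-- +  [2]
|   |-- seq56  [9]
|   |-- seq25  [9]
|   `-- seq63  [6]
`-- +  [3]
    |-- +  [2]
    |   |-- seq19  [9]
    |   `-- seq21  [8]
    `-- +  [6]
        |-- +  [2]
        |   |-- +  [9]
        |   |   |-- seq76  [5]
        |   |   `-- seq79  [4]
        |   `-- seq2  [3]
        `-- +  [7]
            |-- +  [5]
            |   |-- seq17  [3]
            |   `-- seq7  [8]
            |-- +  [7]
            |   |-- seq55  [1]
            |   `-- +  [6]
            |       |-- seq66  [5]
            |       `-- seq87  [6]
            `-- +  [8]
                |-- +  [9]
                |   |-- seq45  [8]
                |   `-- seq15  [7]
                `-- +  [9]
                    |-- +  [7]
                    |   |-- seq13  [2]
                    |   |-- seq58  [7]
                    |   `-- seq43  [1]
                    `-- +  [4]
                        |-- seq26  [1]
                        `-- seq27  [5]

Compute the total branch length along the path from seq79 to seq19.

The path runs seq79 → … → MRCA → … → seq19; the MRCA is the node subtending ((seq19,seq21),(((seq76,seq79),seq2),((seq17,seq7),(seq55,(seq66,seq87)),((seq45,seq15),((seq13,seq58,seq43),(seq26,seq27)))))).
Branch lengths along that path: 4 + 9 + 2 + 6 + 2 + 9 = 32.

32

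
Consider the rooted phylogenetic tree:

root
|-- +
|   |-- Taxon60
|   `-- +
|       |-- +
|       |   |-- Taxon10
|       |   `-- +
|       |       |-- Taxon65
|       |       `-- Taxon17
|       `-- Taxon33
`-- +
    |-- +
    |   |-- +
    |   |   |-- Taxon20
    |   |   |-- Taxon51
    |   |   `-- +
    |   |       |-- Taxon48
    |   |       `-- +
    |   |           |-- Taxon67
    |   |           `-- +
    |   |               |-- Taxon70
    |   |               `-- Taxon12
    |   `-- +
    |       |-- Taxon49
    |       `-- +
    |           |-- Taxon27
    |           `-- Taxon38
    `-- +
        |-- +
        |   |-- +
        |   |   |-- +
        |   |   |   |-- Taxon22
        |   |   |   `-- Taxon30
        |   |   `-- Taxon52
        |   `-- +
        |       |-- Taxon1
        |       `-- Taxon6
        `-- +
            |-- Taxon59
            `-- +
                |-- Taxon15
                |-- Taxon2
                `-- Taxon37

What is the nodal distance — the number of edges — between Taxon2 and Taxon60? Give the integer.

7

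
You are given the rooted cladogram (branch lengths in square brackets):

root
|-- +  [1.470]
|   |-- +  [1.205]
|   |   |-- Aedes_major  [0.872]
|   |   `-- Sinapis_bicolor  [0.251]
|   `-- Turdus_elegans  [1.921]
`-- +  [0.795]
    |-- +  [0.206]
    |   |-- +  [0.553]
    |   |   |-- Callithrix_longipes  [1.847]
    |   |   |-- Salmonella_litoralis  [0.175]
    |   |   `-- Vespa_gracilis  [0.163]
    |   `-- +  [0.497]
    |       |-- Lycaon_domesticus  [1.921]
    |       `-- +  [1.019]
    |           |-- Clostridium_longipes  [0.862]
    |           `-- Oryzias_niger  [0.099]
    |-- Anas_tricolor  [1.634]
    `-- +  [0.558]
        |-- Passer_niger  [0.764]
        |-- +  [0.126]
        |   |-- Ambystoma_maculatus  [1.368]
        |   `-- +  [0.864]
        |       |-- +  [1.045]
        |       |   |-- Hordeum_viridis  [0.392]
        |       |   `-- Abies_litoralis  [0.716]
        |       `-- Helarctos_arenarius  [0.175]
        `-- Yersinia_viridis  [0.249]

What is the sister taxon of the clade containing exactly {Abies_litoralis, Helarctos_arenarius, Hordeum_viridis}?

The clade containing exactly {Abies_litoralis, Helarctos_arenarius, Hordeum_viridis} attaches to the tree at the node subtending (Ambystoma_maculatus,((Hordeum_viridis,Abies_litoralis),Helarctos_arenarius)).
The other lineage descending from that same node — the sister group — is the single tip Ambystoma_maculatus.

Ambystoma_maculatus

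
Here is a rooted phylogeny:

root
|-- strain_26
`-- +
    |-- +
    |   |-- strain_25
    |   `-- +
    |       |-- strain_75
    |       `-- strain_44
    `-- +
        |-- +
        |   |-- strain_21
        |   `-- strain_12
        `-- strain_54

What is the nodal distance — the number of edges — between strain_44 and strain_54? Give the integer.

The MRCA of strain_44 and strain_54 is the node subtending ((strain_25,(strain_75,strain_44)),((strain_21,strain_12),strain_54)).
From strain_44 up to that node: 3 branches. From strain_54 up to the same node: 2 branches. Total: 3 + 2 = 5.

5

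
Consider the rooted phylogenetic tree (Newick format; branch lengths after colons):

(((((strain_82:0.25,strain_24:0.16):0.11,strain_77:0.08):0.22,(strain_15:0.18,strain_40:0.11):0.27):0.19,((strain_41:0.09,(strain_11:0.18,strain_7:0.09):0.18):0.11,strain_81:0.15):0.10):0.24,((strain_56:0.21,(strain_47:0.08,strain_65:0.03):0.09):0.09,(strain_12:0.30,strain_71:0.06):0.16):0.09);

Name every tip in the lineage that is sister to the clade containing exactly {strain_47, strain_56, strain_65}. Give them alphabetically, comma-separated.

The clade containing exactly {strain_47, strain_56, strain_65} attaches to the tree at the node subtending ((strain_56,(strain_47,strain_65)),(strain_12,strain_71)).
The other lineage descending from that same node — the sister group — is (strain_12,strain_71); its 2 tips in alphabetical order are the answer.

strain_12, strain_71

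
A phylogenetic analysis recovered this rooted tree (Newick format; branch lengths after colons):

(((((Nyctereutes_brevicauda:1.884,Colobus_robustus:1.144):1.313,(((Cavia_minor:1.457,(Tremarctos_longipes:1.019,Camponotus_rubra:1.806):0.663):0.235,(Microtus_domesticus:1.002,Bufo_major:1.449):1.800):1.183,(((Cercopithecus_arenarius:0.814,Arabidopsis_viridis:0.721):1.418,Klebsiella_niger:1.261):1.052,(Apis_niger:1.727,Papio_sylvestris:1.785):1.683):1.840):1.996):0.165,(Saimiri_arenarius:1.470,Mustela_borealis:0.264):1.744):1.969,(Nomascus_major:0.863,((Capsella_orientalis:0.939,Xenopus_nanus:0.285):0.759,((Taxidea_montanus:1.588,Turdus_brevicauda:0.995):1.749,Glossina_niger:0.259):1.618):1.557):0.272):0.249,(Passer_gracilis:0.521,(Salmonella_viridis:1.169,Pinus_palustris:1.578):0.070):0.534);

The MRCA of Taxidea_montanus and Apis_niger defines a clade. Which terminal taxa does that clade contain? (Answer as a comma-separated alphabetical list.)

Tracing Taxidea_montanus: it sits inside (Taxidea_montanus,Turdus_brevicauda).
Tracing Apis_niger: it sits inside (Apis_niger,Papio_sylvestris).
The smallest clade enclosing both is ((((Nyctereutes_brevicauda,Colobus_robustus),(((Cavia_minor,(Tremarctos_longipes,Camponotus_rubra)),(Microtus_domesticus,Bufo_major)),(((Cercopithecus_arenarius,Arabidopsis_viridis),Klebsiella_niger),(Apis_niger,Papio_sylvestris)))),(Saimiri_arenarius,Mustela_borealis)),(Nomascus_major,((Capsella_orientalis,Xenopus_nanus),((Taxidea_montanus,Turdus_brevicauda),Glossina_niger)))); the answer is its 20 terminal taxa in alphabetical order.

Apis_niger, Arabidopsis_viridis, Bufo_major, Camponotus_rubra, Capsella_orientalis, Cavia_minor, Cercopithecus_arenarius, Colobus_robustus, Glossina_niger, Klebsiella_niger, Microtus_domesticus, Mustela_borealis, Nomascus_major, Nyctereutes_brevicauda, Papio_sylvestris, Saimiri_arenarius, Taxidea_montanus, Tremarctos_longipes, Turdus_brevicauda, Xenopus_nanus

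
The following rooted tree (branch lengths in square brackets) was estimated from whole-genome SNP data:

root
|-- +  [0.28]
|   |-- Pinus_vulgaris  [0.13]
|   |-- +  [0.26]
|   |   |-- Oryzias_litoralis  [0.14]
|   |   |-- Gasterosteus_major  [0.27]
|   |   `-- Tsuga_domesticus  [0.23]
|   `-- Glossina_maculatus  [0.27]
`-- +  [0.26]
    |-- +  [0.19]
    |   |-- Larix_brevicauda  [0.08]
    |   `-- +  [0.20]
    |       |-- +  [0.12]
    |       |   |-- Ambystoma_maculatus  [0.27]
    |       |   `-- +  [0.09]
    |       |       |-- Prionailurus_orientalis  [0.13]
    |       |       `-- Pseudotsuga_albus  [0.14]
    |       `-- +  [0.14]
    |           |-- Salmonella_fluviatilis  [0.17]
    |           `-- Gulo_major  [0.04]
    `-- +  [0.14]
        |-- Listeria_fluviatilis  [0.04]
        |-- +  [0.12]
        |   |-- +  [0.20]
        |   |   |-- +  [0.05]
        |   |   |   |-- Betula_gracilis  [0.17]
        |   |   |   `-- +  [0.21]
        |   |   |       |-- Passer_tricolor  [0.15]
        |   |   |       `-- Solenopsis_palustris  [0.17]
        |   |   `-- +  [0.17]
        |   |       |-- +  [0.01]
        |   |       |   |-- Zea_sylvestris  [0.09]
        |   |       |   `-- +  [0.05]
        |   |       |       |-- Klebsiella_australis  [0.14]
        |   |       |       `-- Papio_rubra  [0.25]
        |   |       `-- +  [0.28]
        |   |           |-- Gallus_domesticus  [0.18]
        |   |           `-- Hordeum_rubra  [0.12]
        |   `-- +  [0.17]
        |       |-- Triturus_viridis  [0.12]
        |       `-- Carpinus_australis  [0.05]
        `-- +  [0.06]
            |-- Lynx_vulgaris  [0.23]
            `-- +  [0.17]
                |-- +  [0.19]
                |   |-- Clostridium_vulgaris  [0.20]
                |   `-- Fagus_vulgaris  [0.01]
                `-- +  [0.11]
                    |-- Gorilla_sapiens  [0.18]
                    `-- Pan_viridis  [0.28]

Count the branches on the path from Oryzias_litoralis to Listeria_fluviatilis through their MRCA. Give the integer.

6

The MRCA of Oryzias_litoralis and Listeria_fluviatilis is the root of the tree.
From Oryzias_litoralis up to that node: 3 branches. From Listeria_fluviatilis up to the same node: 3 branches. Total: 3 + 3 = 6.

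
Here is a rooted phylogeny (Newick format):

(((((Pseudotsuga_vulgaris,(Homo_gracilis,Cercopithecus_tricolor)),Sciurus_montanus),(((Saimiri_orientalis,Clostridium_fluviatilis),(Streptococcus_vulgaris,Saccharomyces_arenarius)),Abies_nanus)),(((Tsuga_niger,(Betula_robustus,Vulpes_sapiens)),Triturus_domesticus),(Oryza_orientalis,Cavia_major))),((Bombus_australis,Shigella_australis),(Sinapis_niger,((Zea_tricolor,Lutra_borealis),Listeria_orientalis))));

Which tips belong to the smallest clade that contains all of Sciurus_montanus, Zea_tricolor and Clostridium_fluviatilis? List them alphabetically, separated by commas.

Abies_nanus, Betula_robustus, Bombus_australis, Cavia_major, Cercopithecus_tricolor, Clostridium_fluviatilis, Homo_gracilis, Listeria_orientalis, Lutra_borealis, Oryza_orientalis, Pseudotsuga_vulgaris, Saccharomyces_arenarius, Saimiri_orientalis, Sciurus_montanus, Shigella_australis, Sinapis_niger, Streptococcus_vulgaris, Triturus_domesticus, Tsuga_niger, Vulpes_sapiens, Zea_tricolor

Tracing Sciurus_montanus: it sits inside ((Pseudotsuga_vulgaris,(Homo_gracilis,Cercopithecus_tricolor)),Sciurus_montanus).
Tracing Zea_tricolor: it sits inside (Zea_tricolor,Lutra_borealis).
Tracing Clostridium_fluviatilis: it sits inside (Saimiri_orientalis,Clostridium_fluviatilis).
The smallest clade enclosing all 3 is the whole tree (their MRCA is the root), so the answer is all 21 tips in alphabetical order.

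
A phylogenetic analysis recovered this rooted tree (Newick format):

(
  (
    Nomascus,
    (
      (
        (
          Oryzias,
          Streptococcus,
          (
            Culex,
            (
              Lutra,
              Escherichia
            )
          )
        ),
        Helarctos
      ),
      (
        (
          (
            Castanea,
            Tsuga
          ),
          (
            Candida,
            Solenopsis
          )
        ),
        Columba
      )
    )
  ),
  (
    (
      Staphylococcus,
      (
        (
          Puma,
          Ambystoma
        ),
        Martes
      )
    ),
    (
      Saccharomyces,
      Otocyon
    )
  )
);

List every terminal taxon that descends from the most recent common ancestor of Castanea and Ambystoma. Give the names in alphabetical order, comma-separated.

Ambystoma, Candida, Castanea, Columba, Culex, Escherichia, Helarctos, Lutra, Martes, Nomascus, Oryzias, Otocyon, Puma, Saccharomyces, Solenopsis, Staphylococcus, Streptococcus, Tsuga

Tracing Castanea: it sits inside (Castanea,Tsuga).
Tracing Ambystoma: it sits inside (Puma,Ambystoma).
The smallest clade enclosing both is the whole tree (their MRCA is the root), so the answer is all 18 tips in alphabetical order.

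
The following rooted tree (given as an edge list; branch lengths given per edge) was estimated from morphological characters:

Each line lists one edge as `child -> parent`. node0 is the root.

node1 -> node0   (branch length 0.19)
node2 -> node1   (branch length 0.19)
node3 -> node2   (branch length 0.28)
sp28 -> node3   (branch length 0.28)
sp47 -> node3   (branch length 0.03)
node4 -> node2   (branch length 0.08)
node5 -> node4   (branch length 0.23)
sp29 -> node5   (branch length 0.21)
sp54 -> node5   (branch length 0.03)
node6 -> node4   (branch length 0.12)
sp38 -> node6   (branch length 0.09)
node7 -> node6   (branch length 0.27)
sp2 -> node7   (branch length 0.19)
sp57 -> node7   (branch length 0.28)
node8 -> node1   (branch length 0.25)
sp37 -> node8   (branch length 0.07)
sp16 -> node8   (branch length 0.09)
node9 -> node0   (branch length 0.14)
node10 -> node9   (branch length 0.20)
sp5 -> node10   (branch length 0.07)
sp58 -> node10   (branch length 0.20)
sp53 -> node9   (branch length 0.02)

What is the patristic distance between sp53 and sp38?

The path runs sp53 → … → MRCA → … → sp38; the MRCA is the root of the tree.
Branch lengths along that path: 0.02 + 0.14 + 0.19 + 0.19 + 0.08 + 0.12 + 0.09 = 0.83.

0.83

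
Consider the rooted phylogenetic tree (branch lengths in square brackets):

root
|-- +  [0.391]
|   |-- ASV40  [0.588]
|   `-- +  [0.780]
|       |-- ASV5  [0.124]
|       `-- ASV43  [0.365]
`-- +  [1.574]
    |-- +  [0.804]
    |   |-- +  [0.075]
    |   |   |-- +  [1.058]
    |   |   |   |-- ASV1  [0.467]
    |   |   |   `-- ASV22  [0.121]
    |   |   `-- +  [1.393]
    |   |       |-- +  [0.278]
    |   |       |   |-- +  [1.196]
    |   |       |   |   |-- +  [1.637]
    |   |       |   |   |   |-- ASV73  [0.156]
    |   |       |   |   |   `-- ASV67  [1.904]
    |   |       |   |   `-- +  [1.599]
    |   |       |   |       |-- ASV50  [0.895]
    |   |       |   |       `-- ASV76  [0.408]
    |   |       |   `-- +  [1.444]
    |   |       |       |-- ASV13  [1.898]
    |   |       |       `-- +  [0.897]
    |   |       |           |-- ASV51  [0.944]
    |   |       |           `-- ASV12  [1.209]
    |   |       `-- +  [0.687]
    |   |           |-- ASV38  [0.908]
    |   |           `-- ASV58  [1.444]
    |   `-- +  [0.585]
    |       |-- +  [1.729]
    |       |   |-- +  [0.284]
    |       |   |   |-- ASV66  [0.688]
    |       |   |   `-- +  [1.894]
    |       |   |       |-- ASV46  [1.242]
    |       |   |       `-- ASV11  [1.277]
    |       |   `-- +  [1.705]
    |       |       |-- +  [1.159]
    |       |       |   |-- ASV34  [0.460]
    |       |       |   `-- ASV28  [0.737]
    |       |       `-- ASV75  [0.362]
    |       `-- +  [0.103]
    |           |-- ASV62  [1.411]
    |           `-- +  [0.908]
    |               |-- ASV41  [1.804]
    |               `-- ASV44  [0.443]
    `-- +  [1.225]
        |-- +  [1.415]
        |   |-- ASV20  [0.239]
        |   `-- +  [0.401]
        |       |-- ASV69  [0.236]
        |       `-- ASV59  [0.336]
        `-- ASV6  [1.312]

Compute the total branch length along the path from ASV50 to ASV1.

The path runs ASV50 → … → MRCA → … → ASV1; the MRCA is the node subtending ((ASV1,ASV22),((((ASV73,ASV67),(ASV50,ASV76)),(ASV13,(ASV51,ASV12))),(ASV38,ASV58))).
Branch lengths along that path: 0.895 + 1.599 + 1.196 + 0.278 + 1.393 + 1.058 + 0.467 = 6.886.

6.886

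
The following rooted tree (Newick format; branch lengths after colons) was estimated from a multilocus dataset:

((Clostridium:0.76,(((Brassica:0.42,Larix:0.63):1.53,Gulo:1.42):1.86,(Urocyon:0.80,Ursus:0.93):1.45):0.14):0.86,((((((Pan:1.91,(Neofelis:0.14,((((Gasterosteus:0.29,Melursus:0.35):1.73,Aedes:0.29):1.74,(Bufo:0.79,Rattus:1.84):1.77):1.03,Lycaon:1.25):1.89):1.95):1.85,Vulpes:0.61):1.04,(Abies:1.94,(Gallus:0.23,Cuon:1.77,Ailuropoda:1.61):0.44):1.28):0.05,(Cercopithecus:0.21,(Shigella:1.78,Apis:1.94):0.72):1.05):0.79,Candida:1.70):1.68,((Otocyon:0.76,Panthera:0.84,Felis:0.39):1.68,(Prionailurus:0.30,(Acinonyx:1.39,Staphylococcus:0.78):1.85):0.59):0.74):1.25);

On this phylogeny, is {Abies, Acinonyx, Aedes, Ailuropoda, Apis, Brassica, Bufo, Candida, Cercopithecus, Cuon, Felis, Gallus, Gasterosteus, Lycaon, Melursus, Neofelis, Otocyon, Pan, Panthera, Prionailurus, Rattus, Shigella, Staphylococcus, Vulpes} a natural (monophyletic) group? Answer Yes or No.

No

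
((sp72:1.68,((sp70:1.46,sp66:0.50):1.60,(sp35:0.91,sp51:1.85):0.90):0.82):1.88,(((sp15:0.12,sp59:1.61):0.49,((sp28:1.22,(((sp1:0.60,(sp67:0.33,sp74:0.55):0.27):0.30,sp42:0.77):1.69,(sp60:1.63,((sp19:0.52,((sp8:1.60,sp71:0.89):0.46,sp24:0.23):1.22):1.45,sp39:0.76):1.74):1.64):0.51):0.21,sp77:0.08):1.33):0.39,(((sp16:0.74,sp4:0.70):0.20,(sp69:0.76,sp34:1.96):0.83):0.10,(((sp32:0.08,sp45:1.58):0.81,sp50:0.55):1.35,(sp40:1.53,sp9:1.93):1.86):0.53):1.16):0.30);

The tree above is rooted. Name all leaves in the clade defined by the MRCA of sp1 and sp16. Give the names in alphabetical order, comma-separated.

sp1, sp15, sp16, sp19, sp24, sp28, sp32, sp34, sp39, sp4, sp40, sp42, sp45, sp50, sp59, sp60, sp67, sp69, sp71, sp74, sp77, sp8, sp9

Tracing sp1: it sits inside (sp1,(sp67,sp74)).
Tracing sp16: it sits inside (sp16,sp4).
The smallest clade enclosing both is (((sp15,sp59),((sp28,(((sp1,(sp67,sp74)),sp42),(sp60,((sp19,((sp8,sp71),sp24)),sp39)))),sp77)),(((sp16,sp4),(sp69,sp34)),(((sp32,sp45),sp50),(sp40,sp9)))); the answer is its 23 terminal taxa in alphabetical order.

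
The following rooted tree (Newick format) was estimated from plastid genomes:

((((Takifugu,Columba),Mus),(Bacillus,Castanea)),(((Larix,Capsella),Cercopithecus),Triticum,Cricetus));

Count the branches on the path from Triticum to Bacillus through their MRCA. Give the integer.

5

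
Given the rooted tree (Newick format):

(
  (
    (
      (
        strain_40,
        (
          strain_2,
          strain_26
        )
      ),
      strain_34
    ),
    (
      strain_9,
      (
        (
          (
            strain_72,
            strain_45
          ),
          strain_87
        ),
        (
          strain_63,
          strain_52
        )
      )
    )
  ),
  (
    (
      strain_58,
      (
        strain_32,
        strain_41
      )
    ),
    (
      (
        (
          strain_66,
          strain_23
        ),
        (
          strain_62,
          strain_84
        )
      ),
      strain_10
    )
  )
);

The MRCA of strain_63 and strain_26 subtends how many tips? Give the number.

10

The MRCA of strain_63 and strain_26 is the node subtending (((strain_40,(strain_2,strain_26)),strain_34),(strain_9,(((strain_72,strain_45),strain_87),(strain_63,strain_52)))).
That clade contains 10 terminal taxa: strain_2, strain_26, strain_34, strain_40, strain_45, strain_52, strain_63, strain_72, strain_87, strain_9.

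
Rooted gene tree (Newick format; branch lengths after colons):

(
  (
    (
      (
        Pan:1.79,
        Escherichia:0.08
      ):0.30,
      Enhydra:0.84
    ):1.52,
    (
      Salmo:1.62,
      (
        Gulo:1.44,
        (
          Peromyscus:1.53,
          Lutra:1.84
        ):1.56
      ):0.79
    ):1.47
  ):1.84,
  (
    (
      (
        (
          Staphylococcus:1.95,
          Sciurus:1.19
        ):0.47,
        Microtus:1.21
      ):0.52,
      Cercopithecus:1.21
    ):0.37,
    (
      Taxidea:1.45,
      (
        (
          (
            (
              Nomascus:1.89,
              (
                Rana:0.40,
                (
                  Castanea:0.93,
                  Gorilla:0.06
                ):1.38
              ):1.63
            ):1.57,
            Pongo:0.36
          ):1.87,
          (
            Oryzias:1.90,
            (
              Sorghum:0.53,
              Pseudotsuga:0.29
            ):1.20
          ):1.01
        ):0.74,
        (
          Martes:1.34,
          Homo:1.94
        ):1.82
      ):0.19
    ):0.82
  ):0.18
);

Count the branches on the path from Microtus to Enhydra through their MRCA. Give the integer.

7

The MRCA of Microtus and Enhydra is the root of the tree.
From Microtus up to that node: 4 branches. From Enhydra up to the same node: 3 branches. Total: 4 + 3 = 7.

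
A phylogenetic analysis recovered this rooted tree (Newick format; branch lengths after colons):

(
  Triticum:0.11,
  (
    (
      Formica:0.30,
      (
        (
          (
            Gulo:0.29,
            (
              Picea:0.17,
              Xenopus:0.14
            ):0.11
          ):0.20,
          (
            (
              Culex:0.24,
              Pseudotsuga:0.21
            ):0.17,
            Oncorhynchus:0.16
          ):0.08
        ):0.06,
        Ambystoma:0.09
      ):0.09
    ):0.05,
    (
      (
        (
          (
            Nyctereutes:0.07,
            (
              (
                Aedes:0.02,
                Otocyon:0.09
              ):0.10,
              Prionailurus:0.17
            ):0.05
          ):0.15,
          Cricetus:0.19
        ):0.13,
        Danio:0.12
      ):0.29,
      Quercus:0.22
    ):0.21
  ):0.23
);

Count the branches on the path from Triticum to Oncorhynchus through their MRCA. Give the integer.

7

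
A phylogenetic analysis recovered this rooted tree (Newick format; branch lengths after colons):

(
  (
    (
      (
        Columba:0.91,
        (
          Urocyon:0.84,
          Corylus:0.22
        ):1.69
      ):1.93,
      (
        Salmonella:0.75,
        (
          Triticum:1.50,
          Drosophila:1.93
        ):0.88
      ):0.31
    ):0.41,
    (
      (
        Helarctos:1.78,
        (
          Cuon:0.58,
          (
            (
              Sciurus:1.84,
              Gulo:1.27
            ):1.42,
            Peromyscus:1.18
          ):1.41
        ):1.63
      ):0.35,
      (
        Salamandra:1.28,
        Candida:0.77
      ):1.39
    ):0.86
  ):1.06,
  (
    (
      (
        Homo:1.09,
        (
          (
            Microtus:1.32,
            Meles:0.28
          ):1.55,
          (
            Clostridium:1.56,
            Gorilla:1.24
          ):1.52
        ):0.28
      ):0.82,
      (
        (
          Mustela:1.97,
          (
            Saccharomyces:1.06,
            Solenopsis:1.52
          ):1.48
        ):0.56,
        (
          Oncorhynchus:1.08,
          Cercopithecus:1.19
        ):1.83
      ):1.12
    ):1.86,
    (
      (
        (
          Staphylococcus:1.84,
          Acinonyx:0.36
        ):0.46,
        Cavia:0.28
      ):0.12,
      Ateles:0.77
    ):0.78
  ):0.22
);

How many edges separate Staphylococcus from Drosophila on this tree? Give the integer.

10

The MRCA of Staphylococcus and Drosophila is the root of the tree.
From Staphylococcus up to that node: 5 branches. From Drosophila up to the same node: 5 branches. Total: 5 + 5 = 10.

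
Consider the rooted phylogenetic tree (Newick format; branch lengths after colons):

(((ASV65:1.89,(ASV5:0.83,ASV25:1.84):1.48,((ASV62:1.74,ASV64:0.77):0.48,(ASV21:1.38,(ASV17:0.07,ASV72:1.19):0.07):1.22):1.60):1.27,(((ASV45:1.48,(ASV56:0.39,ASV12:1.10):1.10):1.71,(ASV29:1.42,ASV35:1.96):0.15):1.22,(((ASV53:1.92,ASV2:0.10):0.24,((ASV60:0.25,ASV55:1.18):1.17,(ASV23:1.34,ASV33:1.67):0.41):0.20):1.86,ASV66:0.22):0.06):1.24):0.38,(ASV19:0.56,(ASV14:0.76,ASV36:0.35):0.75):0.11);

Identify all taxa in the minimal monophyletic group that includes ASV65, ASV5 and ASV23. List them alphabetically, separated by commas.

Tracing ASV65: it sits inside (ASV65,(ASV5,ASV25),((ASV62,ASV64),(ASV21,(ASV17,ASV72)))).
Tracing ASV5: it sits inside (ASV5,ASV25).
Tracing ASV23: it sits inside (ASV23,ASV33).
The smallest clade enclosing all 3 is ((ASV65,(ASV5,ASV25),((ASV62,ASV64),(ASV21,(ASV17,ASV72)))),(((ASV45,(ASV56,ASV12)),(ASV29,ASV35)),(((ASV53,ASV2),((ASV60,ASV55),(ASV23,ASV33))),ASV66))); the answer is its 20 terminal taxa in alphabetical order.

ASV12, ASV17, ASV2, ASV21, ASV23, ASV25, ASV29, ASV33, ASV35, ASV45, ASV5, ASV53, ASV55, ASV56, ASV60, ASV62, ASV64, ASV65, ASV66, ASV72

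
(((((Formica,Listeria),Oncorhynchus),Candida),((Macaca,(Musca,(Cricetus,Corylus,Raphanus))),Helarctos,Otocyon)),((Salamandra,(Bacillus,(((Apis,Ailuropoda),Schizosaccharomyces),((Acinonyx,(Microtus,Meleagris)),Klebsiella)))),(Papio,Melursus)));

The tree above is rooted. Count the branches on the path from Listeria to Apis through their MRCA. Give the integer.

The MRCA of Listeria and Apis is the root of the tree.
From Listeria up to that node: 5 branches. From Apis up to the same node: 7 branches. Total: 5 + 7 = 12.

12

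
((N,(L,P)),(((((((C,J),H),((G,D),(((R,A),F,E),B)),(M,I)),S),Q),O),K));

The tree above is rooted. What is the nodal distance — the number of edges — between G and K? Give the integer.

8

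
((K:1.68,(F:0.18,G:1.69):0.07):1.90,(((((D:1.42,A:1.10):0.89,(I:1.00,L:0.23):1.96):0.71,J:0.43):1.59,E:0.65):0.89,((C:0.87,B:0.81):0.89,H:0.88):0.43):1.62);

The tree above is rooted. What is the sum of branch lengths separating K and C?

The path runs K → … → MRCA → … → C; the MRCA is the root of the tree.
Branch lengths along that path: 1.68 + 1.90 + 1.62 + 0.43 + 0.89 + 0.87 = 7.39.

7.39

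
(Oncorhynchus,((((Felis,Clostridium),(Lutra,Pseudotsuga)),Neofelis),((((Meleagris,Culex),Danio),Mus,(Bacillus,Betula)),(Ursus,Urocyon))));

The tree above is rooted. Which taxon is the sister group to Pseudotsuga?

Pseudotsuga attaches to the tree at the node subtending (Lutra,Pseudotsuga).
The other lineage descending from that same node — the sister group — is the single tip Lutra.

Lutra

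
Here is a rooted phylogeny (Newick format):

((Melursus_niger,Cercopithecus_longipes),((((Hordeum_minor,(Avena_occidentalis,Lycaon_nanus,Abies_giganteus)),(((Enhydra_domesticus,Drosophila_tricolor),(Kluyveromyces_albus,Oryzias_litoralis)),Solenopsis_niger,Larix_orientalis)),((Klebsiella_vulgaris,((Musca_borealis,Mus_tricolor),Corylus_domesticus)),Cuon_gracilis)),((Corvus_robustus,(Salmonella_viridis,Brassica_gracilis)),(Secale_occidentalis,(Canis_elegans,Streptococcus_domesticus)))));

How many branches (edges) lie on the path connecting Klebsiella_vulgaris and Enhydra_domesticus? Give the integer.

The MRCA of Klebsiella_vulgaris and Enhydra_domesticus is the node subtending (((Hordeum_minor,(Avena_occidentalis,Lycaon_nanus,Abies_giganteus)),(((Enhydra_domesticus,Drosophila_tricolor),(Kluyveromyces_albus,Oryzias_litoralis)),Solenopsis_niger,Larix_orientalis)),((Klebsiella_vulgaris,((Musca_borealis,Mus_tricolor),Corylus_domesticus)),Cuon_gracilis)).
From Klebsiella_vulgaris up to that node: 3 branches. From Enhydra_domesticus up to the same node: 5 branches. Total: 3 + 5 = 8.

8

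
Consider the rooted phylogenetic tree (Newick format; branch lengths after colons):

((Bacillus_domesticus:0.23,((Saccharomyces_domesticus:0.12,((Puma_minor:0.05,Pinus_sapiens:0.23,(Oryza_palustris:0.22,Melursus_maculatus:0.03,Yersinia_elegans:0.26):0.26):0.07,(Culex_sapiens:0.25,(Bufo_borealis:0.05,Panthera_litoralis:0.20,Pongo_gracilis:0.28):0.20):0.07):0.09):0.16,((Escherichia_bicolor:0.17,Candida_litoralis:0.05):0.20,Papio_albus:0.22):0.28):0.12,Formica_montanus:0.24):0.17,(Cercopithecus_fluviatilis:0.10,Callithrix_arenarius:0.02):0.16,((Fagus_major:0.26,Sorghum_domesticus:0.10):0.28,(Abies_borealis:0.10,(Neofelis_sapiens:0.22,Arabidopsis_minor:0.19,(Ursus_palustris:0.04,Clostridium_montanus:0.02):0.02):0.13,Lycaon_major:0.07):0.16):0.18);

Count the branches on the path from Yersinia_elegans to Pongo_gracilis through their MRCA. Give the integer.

6

The MRCA of Yersinia_elegans and Pongo_gracilis is the node subtending ((Puma_minor,Pinus_sapiens,(Oryza_palustris,Melursus_maculatus,Yersinia_elegans)),(Culex_sapiens,(Bufo_borealis,Panthera_litoralis,Pongo_gracilis))).
From Yersinia_elegans up to that node: 3 branches. From Pongo_gracilis up to the same node: 3 branches. Total: 3 + 3 = 6.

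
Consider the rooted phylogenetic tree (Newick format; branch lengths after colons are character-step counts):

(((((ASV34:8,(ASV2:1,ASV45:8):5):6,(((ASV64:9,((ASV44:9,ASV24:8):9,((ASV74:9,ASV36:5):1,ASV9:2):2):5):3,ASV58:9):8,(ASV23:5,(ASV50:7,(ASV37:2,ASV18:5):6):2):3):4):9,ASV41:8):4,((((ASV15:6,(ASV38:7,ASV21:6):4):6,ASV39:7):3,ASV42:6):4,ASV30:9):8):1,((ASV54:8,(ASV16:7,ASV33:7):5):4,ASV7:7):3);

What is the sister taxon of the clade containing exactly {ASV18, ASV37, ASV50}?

The clade containing exactly {ASV18, ASV37, ASV50} attaches to the tree at the node subtending (ASV23,(ASV50,(ASV37,ASV18))).
The other lineage descending from that same node — the sister group — is the single tip ASV23.

ASV23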